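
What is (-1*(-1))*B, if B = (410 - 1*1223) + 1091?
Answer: 278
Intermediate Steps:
B = 278 (B = (410 - 1223) + 1091 = -813 + 1091 = 278)
(-1*(-1))*B = -1*(-1)*278 = 1*278 = 278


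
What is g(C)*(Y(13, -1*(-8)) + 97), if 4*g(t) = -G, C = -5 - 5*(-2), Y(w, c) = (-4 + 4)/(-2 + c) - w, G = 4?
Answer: -84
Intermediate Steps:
Y(w, c) = -w (Y(w, c) = 0/(-2 + c) - w = 0 - w = -w)
C = 5 (C = -5 + 10 = 5)
g(t) = -1 (g(t) = (-1*4)/4 = (¼)*(-4) = -1)
g(C)*(Y(13, -1*(-8)) + 97) = -(-1*13 + 97) = -(-13 + 97) = -1*84 = -84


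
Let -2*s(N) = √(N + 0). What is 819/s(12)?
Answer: -273*√3 ≈ -472.85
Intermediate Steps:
s(N) = -√N/2 (s(N) = -√(N + 0)/2 = -√N/2)
819/s(12) = 819/((-√3)) = 819*(-√3/3) = -273*√3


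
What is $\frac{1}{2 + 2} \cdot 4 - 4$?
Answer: $-3$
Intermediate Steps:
$\frac{1}{2 + 2} \cdot 4 - 4 = \frac{1}{4} \cdot 4 - 4 = 1 - 4 = -3$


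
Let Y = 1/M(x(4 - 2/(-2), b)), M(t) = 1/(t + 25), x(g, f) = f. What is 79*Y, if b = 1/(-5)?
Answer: 9796/5 ≈ 1959.2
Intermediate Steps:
b = -1/5 ≈ -0.20000
M(t) = 1/(25 + t)
Y = 124/5 (Y = 1/(1/(25 - 1/5)) = 1/(1/(124/5)) = 1/(5/124) = 124/5 ≈ 24.800)
79*Y = 79*(124/5) = 9796/5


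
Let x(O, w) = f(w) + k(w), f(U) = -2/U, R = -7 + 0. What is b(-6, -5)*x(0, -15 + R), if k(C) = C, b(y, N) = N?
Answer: 1205/11 ≈ 109.55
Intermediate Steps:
R = -7
x(O, w) = w - 2/w (x(O, w) = -2/w + w = w - 2/w)
b(-6, -5)*x(0, -15 + R) = -5*((-15 - 7) - 2/(-15 - 7)) = -5*(-22 - 2/(-22)) = -5*(-22 - 2*(-1/22)) = -5*(-22 + 1/11) = -5*(-241/11) = 1205/11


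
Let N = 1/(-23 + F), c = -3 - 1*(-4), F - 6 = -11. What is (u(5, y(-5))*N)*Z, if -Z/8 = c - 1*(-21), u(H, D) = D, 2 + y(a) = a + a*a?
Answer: 792/7 ≈ 113.14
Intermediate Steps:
y(a) = -2 + a + a² (y(a) = -2 + (a + a*a) = -2 + (a + a²) = -2 + a + a²)
F = -5 (F = 6 - 11 = -5)
c = 1 (c = -3 + 4 = 1)
Z = -176 (Z = -8*(1 - 1*(-21)) = -8*(1 + 21) = -8*22 = -176)
N = -1/28 (N = 1/(-23 - 5) = 1/(-28) = -1/28 ≈ -0.035714)
(u(5, y(-5))*N)*Z = ((-2 - 5 + (-5)²)*(-1/28))*(-176) = ((-2 - 5 + 25)*(-1/28))*(-176) = (18*(-1/28))*(-176) = -9/14*(-176) = 792/7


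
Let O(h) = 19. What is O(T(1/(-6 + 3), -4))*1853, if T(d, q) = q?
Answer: 35207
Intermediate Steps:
O(T(1/(-6 + 3), -4))*1853 = 19*1853 = 35207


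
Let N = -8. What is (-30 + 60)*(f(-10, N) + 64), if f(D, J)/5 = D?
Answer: 420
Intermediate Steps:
f(D, J) = 5*D
(-30 + 60)*(f(-10, N) + 64) = (-30 + 60)*(5*(-10) + 64) = 30*(-50 + 64) = 30*14 = 420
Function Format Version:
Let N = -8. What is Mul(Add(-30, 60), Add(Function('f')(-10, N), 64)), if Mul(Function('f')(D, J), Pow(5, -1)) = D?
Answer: 420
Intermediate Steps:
Function('f')(D, J) = Mul(5, D)
Mul(Add(-30, 60), Add(Function('f')(-10, N), 64)) = Mul(Add(-30, 60), Add(Mul(5, -10), 64)) = Mul(30, Add(-50, 64)) = Mul(30, 14) = 420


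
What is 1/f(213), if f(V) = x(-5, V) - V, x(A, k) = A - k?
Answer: -1/431 ≈ -0.0023202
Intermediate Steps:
f(V) = -5 - 2*V (f(V) = (-5 - V) - V = -5 - 2*V)
1/f(213) = 1/(-5 - 2*213) = 1/(-5 - 426) = 1/(-431) = -1/431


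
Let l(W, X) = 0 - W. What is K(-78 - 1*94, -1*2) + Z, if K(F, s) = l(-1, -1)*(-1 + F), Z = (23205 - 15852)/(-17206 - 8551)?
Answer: -103798/599 ≈ -173.29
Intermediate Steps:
l(W, X) = -W
Z = -171/599 (Z = 7353/(-25757) = 7353*(-1/25757) = -171/599 ≈ -0.28548)
K(F, s) = -1 + F (K(F, s) = (-1*(-1))*(-1 + F) = 1*(-1 + F) = -1 + F)
K(-78 - 1*94, -1*2) + Z = (-1 + (-78 - 1*94)) - 171/599 = (-1 + (-78 - 94)) - 171/599 = (-1 - 172) - 171/599 = -173 - 171/599 = -103798/599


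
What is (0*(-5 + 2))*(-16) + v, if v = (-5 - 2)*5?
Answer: -35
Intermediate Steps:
v = -35 (v = -7*5 = -35)
(0*(-5 + 2))*(-16) + v = (0*(-5 + 2))*(-16) - 35 = (0*(-3))*(-16) - 35 = 0*(-16) - 35 = 0 - 35 = -35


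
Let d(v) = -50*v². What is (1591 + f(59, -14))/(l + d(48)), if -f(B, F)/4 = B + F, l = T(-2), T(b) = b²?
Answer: -1411/115196 ≈ -0.012249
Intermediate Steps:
l = 4 (l = (-2)² = 4)
f(B, F) = -4*B - 4*F (f(B, F) = -4*(B + F) = -4*B - 4*F)
(1591 + f(59, -14))/(l + d(48)) = (1591 + (-4*59 - 4*(-14)))/(4 - 50*48²) = (1591 + (-236 + 56))/(4 - 50*2304) = (1591 - 180)/(4 - 115200) = 1411/(-115196) = 1411*(-1/115196) = -1411/115196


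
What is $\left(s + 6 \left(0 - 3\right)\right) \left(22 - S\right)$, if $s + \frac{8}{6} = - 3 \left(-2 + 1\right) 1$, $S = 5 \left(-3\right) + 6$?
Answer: $- \frac{1519}{3} \approx -506.33$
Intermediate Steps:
$S = -9$ ($S = -15 + 6 = -9$)
$s = \frac{5}{3}$ ($s = - \frac{4}{3} + - 3 \left(-2 + 1\right) 1 = - \frac{4}{3} + \left(-3\right) \left(-1\right) 1 = - \frac{4}{3} + 3 \cdot 1 = - \frac{4}{3} + 3 = \frac{5}{3} \approx 1.6667$)
$\left(s + 6 \left(0 - 3\right)\right) \left(22 - S\right) = \left(\frac{5}{3} + 6 \left(0 - 3\right)\right) \left(22 - -9\right) = \left(\frac{5}{3} + 6 \left(-3\right)\right) \left(22 + 9\right) = \left(\frac{5}{3} - 18\right) 31 = \left(- \frac{49}{3}\right) 31 = - \frac{1519}{3}$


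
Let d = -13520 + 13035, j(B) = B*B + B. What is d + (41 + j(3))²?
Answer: 2324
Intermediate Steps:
j(B) = B + B² (j(B) = B² + B = B + B²)
d = -485
d + (41 + j(3))² = -485 + (41 + 3*(1 + 3))² = -485 + (41 + 3*4)² = -485 + (41 + 12)² = -485 + 53² = -485 + 2809 = 2324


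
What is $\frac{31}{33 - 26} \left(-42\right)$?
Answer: $-186$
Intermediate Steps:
$\frac{31}{33 - 26} \left(-42\right) = \frac{31}{7} \left(-42\right) = -186$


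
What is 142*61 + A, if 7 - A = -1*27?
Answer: 8696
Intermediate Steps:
A = 34 (A = 7 - (-1)*27 = 7 - 1*(-27) = 7 + 27 = 34)
142*61 + A = 142*61 + 34 = 8662 + 34 = 8696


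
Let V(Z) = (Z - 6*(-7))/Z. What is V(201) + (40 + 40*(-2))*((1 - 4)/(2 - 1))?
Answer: 8121/67 ≈ 121.21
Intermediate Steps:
V(Z) = (42 + Z)/Z (V(Z) = (Z + 42)/Z = (42 + Z)/Z)
V(201) + (40 + 40*(-2))*((1 - 4)/(2 - 1)) = (42 + 201)/201 + (40 + 40*(-2))*((1 - 4)/(2 - 1)) = (1/201)*243 + (40 - 80)*(-3/1) = 81/67 - (-120) = 81/67 - 40*(-3) = 81/67 + 120 = 8121/67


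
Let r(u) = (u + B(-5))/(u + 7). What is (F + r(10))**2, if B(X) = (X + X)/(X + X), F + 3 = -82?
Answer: 2056356/289 ≈ 7115.4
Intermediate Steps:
F = -85 (F = -3 - 82 = -85)
B(X) = 1 (B(X) = (2*X)/((2*X)) = (2*X)*(1/(2*X)) = 1)
r(u) = (1 + u)/(7 + u) (r(u) = (u + 1)/(u + 7) = (1 + u)/(7 + u))
(F + r(10))**2 = (-85 + (1 + 10)/(7 + 10))**2 = (-85 + 11/17)**2 = (-1434/17)**2 = 2056356/289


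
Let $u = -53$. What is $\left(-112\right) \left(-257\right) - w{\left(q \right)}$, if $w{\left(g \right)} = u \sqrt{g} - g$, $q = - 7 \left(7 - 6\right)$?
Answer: $28777 + 53 i \sqrt{7} \approx 28777.0 + 140.22 i$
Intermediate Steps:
$q = -7$ ($q = \left(-7\right) 1 = -7$)
$w{\left(g \right)} = - g - 53 \sqrt{g}$ ($w{\left(g \right)} = - 53 \sqrt{g} - g = - g - 53 \sqrt{g}$)
$\left(-112\right) \left(-257\right) - w{\left(q \right)} = \left(-112\right) \left(-257\right) - \left(\left(-1\right) \left(-7\right) - 53 \sqrt{-7}\right) = 28784 - \left(7 - 53 i \sqrt{7}\right) = 28777 + 53 i \sqrt{7}$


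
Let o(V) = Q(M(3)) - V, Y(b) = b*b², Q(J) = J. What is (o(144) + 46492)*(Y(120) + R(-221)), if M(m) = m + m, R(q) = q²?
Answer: 82363687714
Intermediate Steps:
M(m) = 2*m
Y(b) = b³
o(V) = 6 - V (o(V) = 2*3 - V = 6 - V)
(o(144) + 46492)*(Y(120) + R(-221)) = ((6 - 1*144) + 46492)*(120³ + (-221)²) = ((6 - 144) + 46492)*(1728000 + 48841) = (-138 + 46492)*1776841 = 46354*1776841 = 82363687714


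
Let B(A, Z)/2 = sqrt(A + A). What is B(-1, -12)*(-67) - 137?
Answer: -137 - 134*I*sqrt(2) ≈ -137.0 - 189.5*I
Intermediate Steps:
B(A, Z) = 2*sqrt(2)*sqrt(A) (B(A, Z) = 2*sqrt(A + A) = 2*sqrt(2*A) = 2*(sqrt(2)*sqrt(A)) = 2*sqrt(2)*sqrt(A))
B(-1, -12)*(-67) - 137 = (2*sqrt(2)*sqrt(-1))*(-67) - 137 = (2*sqrt(2)*I)*(-67) - 137 = (2*I*sqrt(2))*(-67) - 137 = -134*I*sqrt(2) - 137 = -137 - 134*I*sqrt(2)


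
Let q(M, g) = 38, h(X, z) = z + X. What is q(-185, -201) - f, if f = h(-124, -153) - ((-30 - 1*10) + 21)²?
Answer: 676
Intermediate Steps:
h(X, z) = X + z
f = -638 (f = (-124 - 153) - ((-30 - 1*10) + 21)² = -277 - ((-30 - 10) + 21)² = -277 - (-40 + 21)² = -277 - 1*(-19)² = -277 - 1*361 = -277 - 361 = -638)
q(-185, -201) - f = 38 - 1*(-638) = 38 + 638 = 676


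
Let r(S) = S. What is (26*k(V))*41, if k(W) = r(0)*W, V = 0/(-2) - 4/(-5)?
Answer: 0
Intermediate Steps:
V = ⅘ (V = 0*(-½) - 4*(-⅕) = 0 + ⅘ = ⅘ ≈ 0.80000)
k(W) = 0 (k(W) = 0*W = 0)
(26*k(V))*41 = (26*0)*41 = 0*41 = 0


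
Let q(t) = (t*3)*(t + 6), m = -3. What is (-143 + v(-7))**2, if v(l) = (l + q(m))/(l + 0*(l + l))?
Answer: 935089/49 ≈ 19083.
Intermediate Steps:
q(t) = 3*t*(6 + t) (q(t) = (3*t)*(6 + t) = 3*t*(6 + t))
v(l) = (-27 + l)/l (v(l) = (l + 3*(-3)*(6 - 3))/(l + 0*(l + l)) = (l + 3*(-3)*3)/(l + 0*(2*l)) = (l - 27)/(l + 0) = (-27 + l)/l)
(-143 + v(-7))**2 = (-143 + (-27 - 7)/(-7))**2 = (-143 - 1/7*(-34))**2 = (-143 + 34/7)**2 = (-967/7)**2 = 935089/49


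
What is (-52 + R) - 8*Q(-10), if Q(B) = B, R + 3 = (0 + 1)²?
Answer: 26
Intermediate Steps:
R = -2 (R = -3 + (0 + 1)² = -3 + 1² = -3 + 1 = -2)
(-52 + R) - 8*Q(-10) = (-52 - 2) - 8*(-10) = -54 + 80 = 26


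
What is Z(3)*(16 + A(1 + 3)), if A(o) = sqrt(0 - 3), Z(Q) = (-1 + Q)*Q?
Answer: 96 + 6*I*sqrt(3) ≈ 96.0 + 10.392*I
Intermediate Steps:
Z(Q) = Q*(-1 + Q)
A(o) = I*sqrt(3) (A(o) = sqrt(-3) = I*sqrt(3))
Z(3)*(16 + A(1 + 3)) = (3*(-1 + 3))*(16 + I*sqrt(3)) = (3*2)*(16 + I*sqrt(3)) = 6*(16 + I*sqrt(3)) = 96 + 6*I*sqrt(3)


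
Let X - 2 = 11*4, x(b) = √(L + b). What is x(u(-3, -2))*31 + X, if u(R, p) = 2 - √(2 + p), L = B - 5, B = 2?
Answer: 46 + 31*I ≈ 46.0 + 31.0*I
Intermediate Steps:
L = -3 (L = 2 - 5 = -3)
x(b) = √(-3 + b)
X = 46 (X = 2 + 11*4 = 2 + 44 = 46)
x(u(-3, -2))*31 + X = √(-3 + (2 - √(2 - 2)))*31 + 46 = √(-3 + (2 - √0))*31 + 46 = √(-3 + (2 - 1*0))*31 + 46 = √(-3 + (2 + 0))*31 + 46 = √(-3 + 2)*31 + 46 = √(-1)*31 + 46 = I*31 + 46 = 31*I + 46 = 46 + 31*I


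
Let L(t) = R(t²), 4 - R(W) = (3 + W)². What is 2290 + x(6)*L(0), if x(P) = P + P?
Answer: 2230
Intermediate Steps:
R(W) = 4 - (3 + W)²
L(t) = 4 - (3 + t²)²
x(P) = 2*P
2290 + x(6)*L(0) = 2290 + (2*6)*(4 - (3 + 0²)²) = 2290 + 12*(4 - (3 + 0)²) = 2290 + 12*(4 - 1*3²) = 2290 + 12*(4 - 1*9) = 2290 + 12*(4 - 9) = 2290 + 12*(-5) = 2290 - 60 = 2230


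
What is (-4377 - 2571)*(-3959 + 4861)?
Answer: -6267096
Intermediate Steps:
(-4377 - 2571)*(-3959 + 4861) = -6948*902 = -6267096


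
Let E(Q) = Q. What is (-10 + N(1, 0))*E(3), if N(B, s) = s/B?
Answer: -30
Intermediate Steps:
(-10 + N(1, 0))*E(3) = (-10 + 0/1)*3 = (-10 + 0*1)*3 = (-10 + 0)*3 = -10*3 = -30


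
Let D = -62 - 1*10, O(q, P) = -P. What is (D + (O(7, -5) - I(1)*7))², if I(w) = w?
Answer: 5476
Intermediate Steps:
D = -72 (D = -62 - 10 = -72)
(D + (O(7, -5) - I(1)*7))² = (-72 + (-1*(-5) - 7))² = (-72 + (5 - 1*7))² = (-72 + (5 - 7))² = (-72 - 2)² = (-74)² = 5476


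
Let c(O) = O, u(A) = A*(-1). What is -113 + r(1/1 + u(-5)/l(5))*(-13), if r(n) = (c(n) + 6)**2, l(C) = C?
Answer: -945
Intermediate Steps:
u(A) = -A
r(n) = (6 + n)**2 (r(n) = (n + 6)**2 = (6 + n)**2)
-113 + r(1/1 + u(-5)/l(5))*(-13) = -113 + (6 + (1/1 - 1*(-5)/5))**2*(-13) = -113 + (6 + (1*1 + 5*(1/5)))**2*(-13) = -113 + (6 + (1 + 1))**2*(-13) = -113 + (6 + 2)**2*(-13) = -113 + 8**2*(-13) = -113 + 64*(-13) = -113 - 832 = -945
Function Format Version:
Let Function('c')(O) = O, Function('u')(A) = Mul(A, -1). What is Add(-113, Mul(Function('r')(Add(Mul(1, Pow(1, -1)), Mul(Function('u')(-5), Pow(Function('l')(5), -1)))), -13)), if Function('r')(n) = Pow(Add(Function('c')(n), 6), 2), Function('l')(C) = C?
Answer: -945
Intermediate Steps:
Function('u')(A) = Mul(-1, A)
Function('r')(n) = Pow(Add(6, n), 2) (Function('r')(n) = Pow(Add(n, 6), 2) = Pow(Add(6, n), 2))
Add(-113, Mul(Function('r')(Add(Mul(1, Pow(1, -1)), Mul(Function('u')(-5), Pow(Function('l')(5), -1)))), -13)) = Add(-113, Mul(Pow(Add(6, Add(Mul(1, Pow(1, -1)), Mul(Mul(-1, -5), Pow(5, -1)))), 2), -13)) = Add(-113, Mul(Pow(Add(6, Add(Mul(1, 1), Mul(5, Rational(1, 5)))), 2), -13)) = Add(-113, Mul(Pow(Add(6, Add(1, 1)), 2), -13)) = Add(-113, Mul(Pow(Add(6, 2), 2), -13)) = Add(-113, Mul(Pow(8, 2), -13)) = Add(-113, Mul(64, -13)) = Add(-113, -832) = -945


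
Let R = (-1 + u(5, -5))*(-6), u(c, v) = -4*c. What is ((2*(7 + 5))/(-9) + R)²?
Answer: 136900/9 ≈ 15211.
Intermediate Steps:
R = 126 (R = (-1 - 4*5)*(-6) = (-1 - 20)*(-6) = -21*(-6) = 126)
((2*(7 + 5))/(-9) + R)² = ((2*(7 + 5))/(-9) + 126)² = ((2*12)*(-⅑) + 126)² = (24*(-⅑) + 126)² = (-8/3 + 126)² = (370/3)² = 136900/9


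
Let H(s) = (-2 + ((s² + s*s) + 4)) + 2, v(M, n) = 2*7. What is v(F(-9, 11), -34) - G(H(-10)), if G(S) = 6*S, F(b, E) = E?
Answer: -1210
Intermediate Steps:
v(M, n) = 14
H(s) = 4 + 2*s² (H(s) = (-2 + ((s² + s²) + 4)) + 2 = (-2 + (2*s² + 4)) + 2 = (-2 + (4 + 2*s²)) + 2 = (2 + 2*s²) + 2 = 4 + 2*s²)
v(F(-9, 11), -34) - G(H(-10)) = 14 - 6*(4 + 2*(-10)²) = 14 - 6*(4 + 2*100) = 14 - 6*(4 + 200) = 14 - 6*204 = 14 - 1*1224 = 14 - 1224 = -1210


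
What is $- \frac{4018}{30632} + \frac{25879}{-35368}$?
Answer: $- \frac{16693467}{19346296} \approx -0.86288$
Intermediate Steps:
$- \frac{4018}{30632} + \frac{25879}{-35368} = \left(-4018\right) \frac{1}{30632} + 25879 \left(- \frac{1}{35368}\right) = - \frac{287}{2188} - \frac{25879}{35368} = - \frac{16693467}{19346296}$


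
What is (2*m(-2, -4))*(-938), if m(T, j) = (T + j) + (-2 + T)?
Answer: 18760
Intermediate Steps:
m(T, j) = -2 + j + 2*T
(2*m(-2, -4))*(-938) = (2*(-2 - 4 + 2*(-2)))*(-938) = (2*(-2 - 4 - 4))*(-938) = (2*(-10))*(-938) = -20*(-938) = 18760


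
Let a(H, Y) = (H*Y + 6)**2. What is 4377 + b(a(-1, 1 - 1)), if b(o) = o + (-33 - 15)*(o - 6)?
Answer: 2973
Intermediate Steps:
a(H, Y) = (6 + H*Y)**2
b(o) = 288 - 47*o (b(o) = o - 48*(-6 + o) = o + (288 - 48*o) = 288 - 47*o)
4377 + b(a(-1, 1 - 1)) = 4377 + (288 - 47*(6 - (1 - 1))**2) = 4377 + (288 - 47*(6 - 1*0)**2) = 4377 + (288 - 47*(6 + 0)**2) = 4377 + (288 - 47*6**2) = 4377 + (288 - 47*36) = 4377 + (288 - 1692) = 4377 - 1404 = 2973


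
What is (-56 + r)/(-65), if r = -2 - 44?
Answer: 102/65 ≈ 1.5692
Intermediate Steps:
r = -46
(-56 + r)/(-65) = (-56 - 46)/(-65) = -102*(-1/65) = 102/65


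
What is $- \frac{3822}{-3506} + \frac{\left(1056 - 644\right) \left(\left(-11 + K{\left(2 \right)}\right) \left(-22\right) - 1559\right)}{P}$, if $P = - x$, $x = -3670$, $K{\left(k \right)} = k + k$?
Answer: $- \frac{100772821}{643351} \approx -156.64$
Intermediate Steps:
$K{\left(k \right)} = 2 k$
$P = 3670$ ($P = \left(-1\right) \left(-3670\right) = 3670$)
$- \frac{3822}{-3506} + \frac{\left(1056 - 644\right) \left(\left(-11 + K{\left(2 \right)}\right) \left(-22\right) - 1559\right)}{P} = - \frac{3822}{-3506} + \frac{\left(1056 - 644\right) \left(\left(-11 + 2 \cdot 2\right) \left(-22\right) - 1559\right)}{3670} = \left(-3822\right) \left(- \frac{1}{3506}\right) + 412 \left(\left(-11 + 4\right) \left(-22\right) - 1559\right) \frac{1}{3670} = \frac{1911}{1753} + 412 \left(\left(-7\right) \left(-22\right) - 1559\right) \frac{1}{3670} = \frac{1911}{1753} + 412 \left(154 - 1559\right) \frac{1}{3670} = \frac{1911}{1753} + 412 \left(-1405\right) \frac{1}{3670} = \frac{1911}{1753} - \frac{57886}{367} = - \frac{100772821}{643351}$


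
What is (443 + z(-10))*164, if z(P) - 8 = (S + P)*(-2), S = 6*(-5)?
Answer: 87084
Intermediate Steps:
S = -30
z(P) = 68 - 2*P (z(P) = 8 + (-30 + P)*(-2) = 8 + (60 - 2*P) = 68 - 2*P)
(443 + z(-10))*164 = (443 + (68 - 2*(-10)))*164 = (443 + (68 + 20))*164 = (443 + 88)*164 = 531*164 = 87084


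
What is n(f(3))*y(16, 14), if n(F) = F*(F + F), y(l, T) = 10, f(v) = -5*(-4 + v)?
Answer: 500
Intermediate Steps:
f(v) = 20 - 5*v
n(F) = 2*F² (n(F) = F*(2*F) = 2*F²)
n(f(3))*y(16, 14) = (2*(20 - 5*3)²)*10 = (2*(20 - 15)²)*10 = (2*5²)*10 = (2*25)*10 = 50*10 = 500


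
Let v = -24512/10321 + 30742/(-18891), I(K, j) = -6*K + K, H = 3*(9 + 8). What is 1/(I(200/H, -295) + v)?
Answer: -3314558187/78257191358 ≈ -0.042355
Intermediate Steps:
H = 51 (H = 3*17 = 51)
I(K, j) = -5*K
v = -780344374/194974011 (v = -24512*1/10321 + 30742*(-1/18891) = -24512/10321 - 30742/18891 = -780344374/194974011 ≈ -4.0023)
1/(I(200/H, -295) + v) = 1/(-1000/51 - 780344374/194974011) = 1/(-78257191358/3314558187) = -3314558187/78257191358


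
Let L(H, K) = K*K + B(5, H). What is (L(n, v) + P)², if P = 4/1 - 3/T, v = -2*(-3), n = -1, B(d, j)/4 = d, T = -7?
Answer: 178929/49 ≈ 3651.6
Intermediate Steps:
B(d, j) = 4*d
v = 6
L(H, K) = 20 + K² (L(H, K) = K*K + 4*5 = K² + 20 = 20 + K²)
P = 31/7 (P = 4/1 - 3/(-7) = 4*1 - 3*(-⅐) = 4 + 3/7 = 31/7 ≈ 4.4286)
(L(n, v) + P)² = ((20 + 6²) + 31/7)² = ((20 + 36) + 31/7)² = (56 + 31/7)² = (423/7)² = 178929/49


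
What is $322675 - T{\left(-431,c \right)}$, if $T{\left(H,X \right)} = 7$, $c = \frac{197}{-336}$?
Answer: $322668$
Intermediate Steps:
$c = - \frac{197}{336}$ ($c = 197 \left(- \frac{1}{336}\right) = - \frac{197}{336} \approx -0.58631$)
$322675 - T{\left(-431,c \right)} = 322675 - 7 = 322668$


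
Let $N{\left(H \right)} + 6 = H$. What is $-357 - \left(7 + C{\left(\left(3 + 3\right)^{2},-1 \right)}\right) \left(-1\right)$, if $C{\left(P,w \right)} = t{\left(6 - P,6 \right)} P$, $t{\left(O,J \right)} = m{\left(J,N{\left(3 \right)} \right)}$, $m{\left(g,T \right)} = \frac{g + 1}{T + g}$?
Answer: $-266$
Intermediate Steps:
$N{\left(H \right)} = -6 + H$
$m{\left(g,T \right)} = \frac{1 + g}{T + g}$
$t{\left(O,J \right)} = \frac{1 + J}{-3 + J}$ ($t{\left(O,J \right)} = \frac{1 + J}{\left(-6 + 3\right) + J} = \frac{1 + J}{-3 + J}$)
$C{\left(P,w \right)} = \frac{7 P}{3}$ ($C{\left(P,w \right)} = \frac{1 + 6}{-3 + 6} P = \frac{1}{3} \cdot 7 P = \frac{7 P}{3}$)
$-357 - \left(7 + C{\left(\left(3 + 3\right)^{2},-1 \right)}\right) \left(-1\right) = -357 - \left(7 + \frac{7 \left(3 + 3\right)^{2}}{3}\right) \left(-1\right) = -357 - \left(7 + \frac{7 \cdot 6^{2}}{3}\right) \left(-1\right) = -357 - \left(7 + \frac{7}{3} \cdot 36\right) \left(-1\right) = -357 - \left(7 + 84\right) \left(-1\right) = -357 - 91 \left(-1\right) = -357 - -91 = -357 + 91 = -266$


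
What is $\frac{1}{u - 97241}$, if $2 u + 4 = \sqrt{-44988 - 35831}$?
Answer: $- \frac{388972}{37824885015} - \frac{2 i \sqrt{80819}}{37824885015} \approx -1.0283 \cdot 10^{-5} - 1.5032 \cdot 10^{-8} i$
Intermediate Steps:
$u = -2 + \frac{i \sqrt{80819}}{2}$ ($u = -2 + \frac{\sqrt{-44988 - 35831}}{2} = -2 + \frac{\sqrt{-80819}}{2} = -2 + \frac{i \sqrt{80819}}{2} \approx -2.0 + 142.14 i$)
$\frac{1}{u - 97241} = \frac{1}{\left(-2 + \frac{i \sqrt{80819}}{2}\right) - 97241} = \frac{1}{-97243 + \frac{i \sqrt{80819}}{2}}$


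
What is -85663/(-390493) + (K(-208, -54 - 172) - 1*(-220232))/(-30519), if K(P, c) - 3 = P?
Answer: -83304654214/11917455867 ≈ -6.9901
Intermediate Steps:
K(P, c) = 3 + P
-85663/(-390493) + (K(-208, -54 - 172) - 1*(-220232))/(-30519) = -85663/(-390493) + ((3 - 208) - 1*(-220232))/(-30519) = -85663*(-1/390493) + (-205 + 220232)*(-1/30519) = 85663/390493 + 220027*(-1/30519) = 85663/390493 - 220027/30519 = -83304654214/11917455867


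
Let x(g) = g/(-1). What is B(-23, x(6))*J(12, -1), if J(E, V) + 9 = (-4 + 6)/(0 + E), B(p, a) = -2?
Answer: 53/3 ≈ 17.667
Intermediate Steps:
x(g) = -g (x(g) = g*(-1) = -g)
J(E, V) = -9 + 2/E (J(E, V) = -9 + (-4 + 6)/(0 + E) = -9 + 2/E)
B(-23, x(6))*J(12, -1) = -2*(-9 + 2/12) = -2*(-9 + 2*(1/12)) = -2*(-9 + ⅙) = -2*(-53/6) = 53/3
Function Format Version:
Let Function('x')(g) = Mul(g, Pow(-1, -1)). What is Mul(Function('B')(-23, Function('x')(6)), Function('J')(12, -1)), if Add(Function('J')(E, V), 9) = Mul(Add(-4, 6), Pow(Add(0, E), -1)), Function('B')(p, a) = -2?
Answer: Rational(53, 3) ≈ 17.667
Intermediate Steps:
Function('x')(g) = Mul(-1, g) (Function('x')(g) = Mul(g, -1) = Mul(-1, g))
Function('J')(E, V) = Add(-9, Mul(2, Pow(E, -1))) (Function('J')(E, V) = Add(-9, Mul(Add(-4, 6), Pow(Add(0, E), -1))) = Add(-9, Mul(2, Pow(E, -1))))
Mul(Function('B')(-23, Function('x')(6)), Function('J')(12, -1)) = Mul(-2, Add(-9, Mul(2, Pow(12, -1)))) = Mul(-2, Add(-9, Mul(2, Rational(1, 12)))) = Mul(-2, Add(-9, Rational(1, 6))) = Mul(-2, Rational(-53, 6)) = Rational(53, 3)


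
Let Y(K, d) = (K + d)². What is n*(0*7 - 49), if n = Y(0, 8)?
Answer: -3136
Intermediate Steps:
n = 64 (n = (0 + 8)² = 8² = 64)
n*(0*7 - 49) = 64*(0*7 - 49) = 64*(0 - 49) = 64*(-49) = -3136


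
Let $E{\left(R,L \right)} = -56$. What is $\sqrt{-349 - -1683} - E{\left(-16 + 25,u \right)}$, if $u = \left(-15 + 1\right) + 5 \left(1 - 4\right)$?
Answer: $56 + \sqrt{1334} \approx 92.524$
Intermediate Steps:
$u = -29$ ($u = -14 + 5 \left(-3\right) = -14 - 15 = -29$)
$\sqrt{-349 - -1683} - E{\left(-16 + 25,u \right)} = \sqrt{-349 - -1683} - -56 = \sqrt{-349 + 1683} + 56 = \sqrt{1334} + 56 = 56 + \sqrt{1334}$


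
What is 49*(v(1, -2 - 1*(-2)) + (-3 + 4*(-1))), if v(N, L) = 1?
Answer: -294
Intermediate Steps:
49*(v(1, -2 - 1*(-2)) + (-3 + 4*(-1))) = 49*(1 + (-3 + 4*(-1))) = 49*(1 + (-3 - 4)) = 49*(1 - 7) = 49*(-6) = -294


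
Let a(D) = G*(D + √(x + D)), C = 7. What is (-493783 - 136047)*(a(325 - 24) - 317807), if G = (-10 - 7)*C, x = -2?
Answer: 222724263580 + 74949770*√299 ≈ 2.2402e+11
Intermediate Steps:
G = -119 (G = (-10 - 7)*7 = -17*7 = -119)
a(D) = -119*D - 119*√(-2 + D) (a(D) = -119*(D + √(-2 + D)) = -119*D - 119*√(-2 + D))
(-493783 - 136047)*(a(325 - 24) - 317807) = (-493783 - 136047)*((-119*(325 - 24) - 119*√(-2 + (325 - 24))) - 317807) = -629830*((-119*301 - 119*√(-2 + 301)) - 317807) = -629830*((-35819 - 119*√299) - 317807) = -629830*(-353626 - 119*√299) = 222724263580 + 74949770*√299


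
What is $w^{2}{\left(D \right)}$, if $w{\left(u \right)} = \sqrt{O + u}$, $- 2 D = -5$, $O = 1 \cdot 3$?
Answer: $\frac{11}{2} \approx 5.5$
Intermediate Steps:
$O = 3$
$D = \frac{5}{2}$ ($D = \left(- \frac{1}{2}\right) \left(-5\right) = \frac{5}{2} \approx 2.5$)
$w{\left(u \right)} = \sqrt{3 + u}$
$w^{2}{\left(D \right)} = \left(\sqrt{3 + \frac{5}{2}}\right)^{2} = \left(\sqrt{\frac{11}{2}}\right)^{2} = \left(\frac{\sqrt{22}}{2}\right)^{2} = \frac{11}{2}$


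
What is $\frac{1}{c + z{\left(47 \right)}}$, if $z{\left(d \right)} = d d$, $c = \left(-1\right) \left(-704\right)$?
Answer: $\frac{1}{2913} \approx 0.00034329$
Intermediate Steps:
$c = 704$
$z{\left(d \right)} = d^{2}$
$\frac{1}{c + z{\left(47 \right)}} = \frac{1}{704 + 47^{2}} = \frac{1}{704 + 2209} = \frac{1}{2913}$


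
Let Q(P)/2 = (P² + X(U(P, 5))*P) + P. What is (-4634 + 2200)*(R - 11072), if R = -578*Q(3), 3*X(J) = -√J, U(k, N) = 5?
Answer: 60713696 - 2813704*√5 ≈ 5.4422e+7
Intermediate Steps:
X(J) = -√J/3 (X(J) = (-√J)/3 = -√J/3)
Q(P) = 2*P + 2*P² - 2*P*√5/3 (Q(P) = 2*((P² + (-√5/3)*P) + P) = 2*((P² - P*√5/3) + P) = 2*(P + P² - P*√5/3) = 2*P + 2*P² - 2*P*√5/3)
R = -13872 + 1156*√5 (R = -1156*3*(3 - √5 + 3*3)/3 = -1156*3*(3 - √5 + 9)/3 = -1156*3*(12 - √5)/3 = -578*(24 - 2*√5) = -13872 + 1156*√5 ≈ -11287.)
(-4634 + 2200)*(R - 11072) = (-4634 + 2200)*((-13872 + 1156*√5) - 11072) = -2434*(-24944 + 1156*√5) = 60713696 - 2813704*√5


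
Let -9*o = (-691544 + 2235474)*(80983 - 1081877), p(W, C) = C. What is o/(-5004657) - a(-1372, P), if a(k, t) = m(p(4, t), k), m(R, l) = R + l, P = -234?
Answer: -1472972961142/45041913 ≈ -32702.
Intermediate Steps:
a(k, t) = k + t (a(k, t) = t + k = k + t)
o = 1545310273420/9 (o = -(-691544 + 2235474)*(80983 - 1081877)/9 = -1543930*(-1000894)/9 = -1/9*(-1545310273420) = 1545310273420/9 ≈ 1.7170e+11)
o/(-5004657) - a(-1372, P) = (1545310273420/9)/(-5004657) - (-1372 - 234) = (1545310273420/9)*(-1/5004657) - 1*(-1606) = -1545310273420/45041913 + 1606 = -1472972961142/45041913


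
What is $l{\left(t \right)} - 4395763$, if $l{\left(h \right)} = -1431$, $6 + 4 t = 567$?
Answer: $-4397194$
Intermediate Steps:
$t = \frac{561}{4}$ ($t = - \frac{3}{2} + \frac{1}{4} \cdot 567 = - \frac{3}{2} + \frac{567}{4} = \frac{561}{4} \approx 140.25$)
$l{\left(t \right)} - 4395763 = -1431 - 4395763 = -4397194$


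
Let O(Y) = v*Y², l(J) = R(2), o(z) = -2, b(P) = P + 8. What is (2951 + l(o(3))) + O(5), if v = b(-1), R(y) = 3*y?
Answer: 3132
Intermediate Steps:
b(P) = 8 + P
v = 7 (v = 8 - 1 = 7)
l(J) = 6 (l(J) = 3*2 = 6)
O(Y) = 7*Y²
(2951 + l(o(3))) + O(5) = (2951 + 6) + 7*5² = 2957 + 7*25 = 2957 + 175 = 3132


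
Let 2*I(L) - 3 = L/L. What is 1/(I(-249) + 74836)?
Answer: 1/74838 ≈ 1.3362e-5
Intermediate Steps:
I(L) = 2 (I(L) = 3/2 + (L/L)/2 = 3/2 + (½)*1 = 3/2 + ½ = 2)
1/(I(-249) + 74836) = 1/(2 + 74836) = 1/74838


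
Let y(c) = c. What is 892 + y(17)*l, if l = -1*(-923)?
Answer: 16583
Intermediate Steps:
l = 923
892 + y(17)*l = 892 + 17*923 = 892 + 15691 = 16583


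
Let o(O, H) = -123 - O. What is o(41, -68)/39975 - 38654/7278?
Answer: -6286127/1182675 ≈ -5.3152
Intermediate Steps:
o(41, -68)/39975 - 38654/7278 = (-123 - 1*41)/39975 - 38654/7278 = (-123 - 41)*(1/39975) - 38654*1/7278 = -164*1/39975 - 19327/3639 = -4/975 - 19327/3639 = -6286127/1182675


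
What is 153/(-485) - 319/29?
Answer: -5488/485 ≈ -11.315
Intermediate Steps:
153/(-485) - 319/29 = 153*(-1/485) - 319*1/29 = -153/485 - 11 = -5488/485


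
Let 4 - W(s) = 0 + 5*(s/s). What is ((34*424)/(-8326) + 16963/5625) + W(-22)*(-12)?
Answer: 311074469/23416875 ≈ 13.284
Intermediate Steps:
W(s) = -1 (W(s) = 4 - (0 + 5*(s/s)) = 4 - (0 + 5*1) = 4 - (0 + 5) = 4 - 1*5 = 4 - 5 = -1)
((34*424)/(-8326) + 16963/5625) + W(-22)*(-12) = ((34*424)/(-8326) + 16963/5625) - 1*(-12) = (14416*(-1/8326) + 16963*(1/5625)) + 12 = (-7208/4163 + 16963/5625) + 12 = 30071969/23416875 + 12 = 311074469/23416875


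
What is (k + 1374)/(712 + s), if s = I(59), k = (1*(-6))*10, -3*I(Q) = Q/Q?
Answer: 3942/2135 ≈ 1.8464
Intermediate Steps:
I(Q) = -⅓ (I(Q) = -Q/(3*Q) = -⅓*1 = -⅓)
k = -60 (k = -6*10 = -60)
s = -⅓ ≈ -0.33333
(k + 1374)/(712 + s) = (-60 + 1374)/(712 - ⅓) = 1314/(2135/3) = 1314*(3/2135) = 3942/2135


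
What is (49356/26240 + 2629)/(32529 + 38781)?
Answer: 17258579/467793600 ≈ 0.036894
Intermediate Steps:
(49356/26240 + 2629)/(32529 + 38781) = (49356*(1/26240) + 2629)/71310 = (12339/6560 + 2629)*(1/71310) = (17258579/6560)*(1/71310) = 17258579/467793600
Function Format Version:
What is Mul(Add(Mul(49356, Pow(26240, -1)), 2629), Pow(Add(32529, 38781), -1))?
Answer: Rational(17258579, 467793600) ≈ 0.036894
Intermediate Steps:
Mul(Add(Mul(49356, Pow(26240, -1)), 2629), Pow(Add(32529, 38781), -1)) = Mul(Add(Mul(49356, Rational(1, 26240)), 2629), Pow(71310, -1)) = Mul(Add(Rational(12339, 6560), 2629), Rational(1, 71310)) = Mul(Rational(17258579, 6560), Rational(1, 71310)) = Rational(17258579, 467793600)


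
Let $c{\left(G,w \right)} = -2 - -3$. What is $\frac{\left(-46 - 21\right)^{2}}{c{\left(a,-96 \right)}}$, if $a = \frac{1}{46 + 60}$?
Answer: $4489$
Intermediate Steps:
$a = \frac{1}{106} \approx 0.009434$
$c{\left(G,w \right)} = 1$ ($c{\left(G,w \right)} = -2 + 3 = 1$)
$\frac{\left(-46 - 21\right)^{2}}{c{\left(a,-96 \right)}} = \frac{\left(-46 - 21\right)^{2}}{1} = \left(-67\right)^{2} \cdot 1 = 4489 \cdot 1 = 4489$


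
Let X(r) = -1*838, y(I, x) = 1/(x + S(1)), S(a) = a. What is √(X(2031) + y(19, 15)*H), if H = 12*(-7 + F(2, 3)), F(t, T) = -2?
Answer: I*√3379/2 ≈ 29.065*I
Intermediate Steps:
y(I, x) = 1/(1 + x) (y(I, x) = 1/(x + 1) = 1/(1 + x))
H = -108 (H = 12*(-7 - 2) = 12*(-9) = -108)
X(r) = -838
√(X(2031) + y(19, 15)*H) = √(-838 - 108/(1 + 15)) = √(-838 - 108/16) = √(-838 + (1/16)*(-108)) = √(-838 - 27/4) = √(-3379/4) = I*√3379/2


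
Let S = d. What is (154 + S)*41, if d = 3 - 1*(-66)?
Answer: 9143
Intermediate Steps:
d = 69 (d = 3 + 66 = 69)
S = 69
(154 + S)*41 = (154 + 69)*41 = 223*41 = 9143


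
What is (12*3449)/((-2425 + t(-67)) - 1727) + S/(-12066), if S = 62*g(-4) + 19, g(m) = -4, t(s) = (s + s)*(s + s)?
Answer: 125637181/41639766 ≈ 3.0172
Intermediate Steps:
t(s) = 4*s**2 (t(s) = (2*s)*(2*s) = 4*s**2)
S = -229 (S = 62*(-4) + 19 = -248 + 19 = -229)
(12*3449)/((-2425 + t(-67)) - 1727) + S/(-12066) = (12*3449)/((-2425 + 4*(-67)**2) - 1727) - 229/(-12066) = 41388/((-2425 + 4*4489) - 1727) - 229*(-1/12066) = 41388/((-2425 + 17956) - 1727) + 229/12066 = 41388/(15531 - 1727) + 229/12066 = 41388/13804 + 229/12066 = 41388*(1/13804) + 229/12066 = 10347/3451 + 229/12066 = 125637181/41639766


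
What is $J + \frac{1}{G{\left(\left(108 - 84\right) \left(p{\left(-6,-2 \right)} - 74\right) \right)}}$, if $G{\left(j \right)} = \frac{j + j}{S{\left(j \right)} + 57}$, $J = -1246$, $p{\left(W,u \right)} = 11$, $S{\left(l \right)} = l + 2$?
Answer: $- \frac{3766451}{3024} \approx -1245.5$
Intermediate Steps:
$S{\left(l \right)} = 2 + l$
$G{\left(j \right)} = \frac{2 j}{59 + j}$ ($G{\left(j \right)} = \frac{j + j}{\left(2 + j\right) + 57} = \frac{2 j}{59 + j}$)
$J + \frac{1}{G{\left(\left(108 - 84\right) \left(p{\left(-6,-2 \right)} - 74\right) \right)}} = -1246 + \frac{1}{2 \left(108 - 84\right) \left(11 - 74\right) \frac{1}{59 + \left(108 - 84\right) \left(11 - 74\right)}} = -1246 + \frac{1}{2 \cdot 24 \left(-63\right) \frac{1}{59 + 24 \left(-63\right)}} = -1246 + \frac{1}{2 \left(-1512\right) \frac{1}{59 - 1512}} = -1246 + \frac{1}{2 \left(-1512\right) \frac{1}{-1453}} = -1246 + \frac{1}{2 \left(-1512\right) \left(- \frac{1}{1453}\right)} = -1246 + \frac{1}{\frac{3024}{1453}} = -1246 + \frac{1453}{3024} = - \frac{3766451}{3024}$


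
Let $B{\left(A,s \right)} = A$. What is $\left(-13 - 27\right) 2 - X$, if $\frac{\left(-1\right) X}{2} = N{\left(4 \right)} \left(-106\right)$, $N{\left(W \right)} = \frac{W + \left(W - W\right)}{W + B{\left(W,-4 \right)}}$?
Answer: $-186$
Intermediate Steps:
$N{\left(W \right)} = \frac{1}{2}$ ($N{\left(W \right)} = \frac{W + \left(W - W\right)}{W + W} = \frac{W + 0}{2 W} = W \frac{1}{2 W} = \frac{1}{2}$)
$X = 106$ ($X = - 2 \cdot \frac{1}{2} \left(-106\right) = \left(-2\right) \left(-53\right) = 106$)
$\left(-13 - 27\right) 2 - X = \left(-13 - 27\right) 2 - 106 = \left(-40\right) 2 - 106 = -80 - 106 = -186$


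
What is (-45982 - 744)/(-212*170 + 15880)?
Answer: 23363/10080 ≈ 2.3178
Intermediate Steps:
(-45982 - 744)/(-212*170 + 15880) = -46726/(-36040 + 15880) = -46726/(-20160) = -46726*(-1/20160) = 23363/10080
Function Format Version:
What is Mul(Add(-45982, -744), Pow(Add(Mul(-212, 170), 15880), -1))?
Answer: Rational(23363, 10080) ≈ 2.3178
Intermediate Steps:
Mul(Add(-45982, -744), Pow(Add(Mul(-212, 170), 15880), -1)) = Mul(-46726, Pow(Add(-36040, 15880), -1)) = Mul(-46726, Pow(-20160, -1)) = Mul(-46726, Rational(-1, 20160)) = Rational(23363, 10080)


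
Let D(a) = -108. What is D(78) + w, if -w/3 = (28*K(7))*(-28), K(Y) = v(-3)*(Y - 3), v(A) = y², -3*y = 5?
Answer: 78076/3 ≈ 26025.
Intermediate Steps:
y = -5/3 (y = -⅓*5 = -5/3 ≈ -1.6667)
v(A) = 25/9 (v(A) = (-5/3)² = 25/9)
K(Y) = -25/3 + 25*Y/9 (K(Y) = 25*(Y - 3)/9 = 25*(-3 + Y)/9 = -25/3 + 25*Y/9)
w = 78400/3 (w = -3*28*(-25/3 + (25/9)*7)*(-28) = -3*28*(-25/3 + 175/9)*(-28) = -3*28*(100/9)*(-28) = -2800*(-28)/3 = -3*(-78400/9) = 78400/3 ≈ 26133.)
D(78) + w = -108 + 78400/3 = 78076/3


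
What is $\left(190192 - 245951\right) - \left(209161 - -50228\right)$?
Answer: $-315148$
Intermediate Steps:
$\left(190192 - 245951\right) - \left(209161 - -50228\right) = -55759 - \left(209161 + 50228\right) = -55759 - 259389 = -315148$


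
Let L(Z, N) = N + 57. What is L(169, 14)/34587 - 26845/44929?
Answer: -925298056/1553959323 ≈ -0.59545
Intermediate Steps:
L(Z, N) = 57 + N
L(169, 14)/34587 - 26845/44929 = (57 + 14)/34587 - 26845/44929 = 71*(1/34587) - 26845*1/44929 = 71/34587 - 26845/44929 = -925298056/1553959323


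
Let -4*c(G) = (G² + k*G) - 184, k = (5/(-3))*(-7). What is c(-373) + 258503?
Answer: 674564/3 ≈ 2.2485e+5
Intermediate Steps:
k = 35/3 (k = (5*(-⅓))*(-7) = -5/3*(-7) = 35/3 ≈ 11.667)
c(G) = 46 - 35*G/12 - G²/4 (c(G) = -((G² + 35*G/3) - 184)/4 = -(-184 + G² + 35*G/3)/4 = 46 - 35*G/12 - G²/4)
c(-373) + 258503 = (46 - 35/12*(-373) - ¼*(-373)²) + 258503 = (46 + 13055/12 - ¼*139129) + 258503 = (46 + 13055/12 - 139129/4) + 258503 = -100945/3 + 258503 = 674564/3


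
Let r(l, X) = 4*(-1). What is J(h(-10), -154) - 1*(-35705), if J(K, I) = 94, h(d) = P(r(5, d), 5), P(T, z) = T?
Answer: 35799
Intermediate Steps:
r(l, X) = -4
h(d) = -4
J(h(-10), -154) - 1*(-35705) = 94 - 1*(-35705) = 94 + 35705 = 35799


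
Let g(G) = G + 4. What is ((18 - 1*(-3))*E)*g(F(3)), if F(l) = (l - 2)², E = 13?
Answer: 1365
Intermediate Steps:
F(l) = (-2 + l)²
g(G) = 4 + G
((18 - 1*(-3))*E)*g(F(3)) = ((18 - 1*(-3))*13)*(4 + (-2 + 3)²) = ((18 + 3)*13)*(4 + 1²) = (21*13)*(4 + 1) = 273*5 = 1365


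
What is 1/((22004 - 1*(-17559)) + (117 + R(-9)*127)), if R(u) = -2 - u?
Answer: 1/40569 ≈ 2.4649e-5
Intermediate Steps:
1/((22004 - 1*(-17559)) + (117 + R(-9)*127)) = 1/((22004 - 1*(-17559)) + (117 + (-2 - 1*(-9))*127)) = 1/((22004 + 17559) + (117 + (-2 + 9)*127)) = 1/(39563 + (117 + 7*127)) = 1/(39563 + (117 + 889)) = 1/(39563 + 1006) = 1/40569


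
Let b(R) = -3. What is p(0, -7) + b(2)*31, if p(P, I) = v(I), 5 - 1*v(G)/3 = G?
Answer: -57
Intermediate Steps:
v(G) = 15 - 3*G
p(P, I) = 15 - 3*I
p(0, -7) + b(2)*31 = (15 - 3*(-7)) - 3*31 = (15 + 21) - 93 = 36 - 93 = -57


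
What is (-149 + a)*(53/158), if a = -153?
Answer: -8003/79 ≈ -101.30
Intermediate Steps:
(-149 + a)*(53/158) = (-149 - 153)*(53/158) = -16006/158 = -302*53/158 = -8003/79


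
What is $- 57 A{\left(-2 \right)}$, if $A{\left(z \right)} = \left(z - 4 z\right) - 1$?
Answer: $-285$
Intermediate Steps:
$A{\left(z \right)} = -1 - 3 z$ ($A{\left(z \right)} = - 3 z - 1 = -1 - 3 z$)
$- 57 A{\left(-2 \right)} = - 57 \left(-1 - -6\right) = - 57 \left(-1 + 6\right) = \left(-57\right) 5 = -285$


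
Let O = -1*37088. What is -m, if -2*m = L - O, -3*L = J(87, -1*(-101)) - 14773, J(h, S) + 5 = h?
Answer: 41985/2 ≈ 20993.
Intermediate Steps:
J(h, S) = -5 + h
O = -37088
L = 4897 (L = -((-5 + 87) - 14773)/3 = -(82 - 14773)/3 = -⅓*(-14691) = 4897)
m = -41985/2 (m = -(4897 - 1*(-37088))/2 = -(4897 + 37088)/2 = -½*41985 = -41985/2 ≈ -20993.)
-m = -1*(-41985/2) = 41985/2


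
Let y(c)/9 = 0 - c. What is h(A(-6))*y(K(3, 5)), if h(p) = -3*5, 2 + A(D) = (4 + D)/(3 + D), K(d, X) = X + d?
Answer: 1080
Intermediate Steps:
y(c) = -9*c (y(c) = 9*(0 - c) = 9*(-c) = -9*c)
A(D) = -2 + (4 + D)/(3 + D)
h(p) = -15
h(A(-6))*y(K(3, 5)) = -(-135)*(5 + 3) = -(-135)*8 = -15*(-72) = 1080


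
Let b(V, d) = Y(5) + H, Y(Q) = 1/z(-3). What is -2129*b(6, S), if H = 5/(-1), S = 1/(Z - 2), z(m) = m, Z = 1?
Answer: 34064/3 ≈ 11355.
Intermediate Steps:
Y(Q) = -1/3 (Y(Q) = 1/(-3) = 1*(-1/3) = -1/3)
S = -1 (S = 1/(1 - 2) = 1/(-1) = -1)
H = -5 (H = 5*(-1) = -5)
b(V, d) = -16/3 (b(V, d) = -1/3 - 5 = -16/3)
-2129*b(6, S) = -2129*(-16/3) = 34064/3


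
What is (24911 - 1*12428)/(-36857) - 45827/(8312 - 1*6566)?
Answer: -1710841057/64352322 ≈ -26.586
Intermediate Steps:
(24911 - 1*12428)/(-36857) - 45827/(8312 - 1*6566) = (24911 - 12428)*(-1/36857) - 45827/(8312 - 6566) = 12483*(-1/36857) - 45827/1746 = -12483/36857 - 45827*1/1746 = -12483/36857 - 45827/1746 = -1710841057/64352322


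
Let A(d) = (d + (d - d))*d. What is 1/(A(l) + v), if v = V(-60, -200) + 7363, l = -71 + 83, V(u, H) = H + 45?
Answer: 1/7352 ≈ 0.00013602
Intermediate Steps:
V(u, H) = 45 + H
l = 12
v = 7208 (v = (45 - 200) + 7363 = -155 + 7363 = 7208)
A(d) = d² (A(d) = (d + 0)*d = d*d = d²)
1/(A(l) + v) = 1/(12² + 7208) = 1/(144 + 7208) = 1/7352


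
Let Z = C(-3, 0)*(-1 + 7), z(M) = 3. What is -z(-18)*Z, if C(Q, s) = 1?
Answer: -18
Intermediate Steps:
Z = 6 (Z = 1*(-1 + 7) = 1*6 = 6)
-z(-18)*Z = -3*6 = -1*18 = -18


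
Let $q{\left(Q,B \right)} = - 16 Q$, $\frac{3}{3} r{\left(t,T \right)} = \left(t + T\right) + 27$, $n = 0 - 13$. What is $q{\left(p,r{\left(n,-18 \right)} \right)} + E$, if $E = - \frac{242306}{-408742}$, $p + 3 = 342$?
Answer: $- \frac{1108387151}{204371} \approx -5423.4$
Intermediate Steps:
$n = -13$
$p = 339$ ($p = -3 + 342 = 339$)
$r{\left(t,T \right)} = 27 + T + t$ ($r{\left(t,T \right)} = \left(t + T\right) + 27 = \left(T + t\right) + 27 = 27 + T + t$)
$E = \frac{121153}{204371}$ ($E = \left(-242306\right) \left(- \frac{1}{408742}\right) = \frac{121153}{204371} \approx 0.59281$)
$q{\left(p,r{\left(n,-18 \right)} \right)} + E = \left(-16\right) 339 + \frac{121153}{204371} = -5424 + \frac{121153}{204371} = - \frac{1108387151}{204371}$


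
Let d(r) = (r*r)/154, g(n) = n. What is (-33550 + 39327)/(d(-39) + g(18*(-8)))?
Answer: -889658/20655 ≈ -43.072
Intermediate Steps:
d(r) = r²/154 (d(r) = r²*(1/154) = r²/154)
(-33550 + 39327)/(d(-39) + g(18*(-8))) = (-33550 + 39327)/((1/154)*(-39)² + 18*(-8)) = 5777/((1/154)*1521 - 144) = 5777/(1521/154 - 144) = 5777/(-20655/154) = 5777*(-154/20655) = -889658/20655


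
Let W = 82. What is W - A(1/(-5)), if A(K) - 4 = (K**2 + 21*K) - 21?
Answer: 2579/25 ≈ 103.16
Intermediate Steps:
A(K) = -17 + K**2 + 21*K (A(K) = 4 + ((K**2 + 21*K) - 21) = 4 + (-21 + K**2 + 21*K) = -17 + K**2 + 21*K)
W - A(1/(-5)) = 82 - (-17 + (1/(-5))**2 + 21/(-5)) = 82 - (-17 + (-1/5)**2 + 21*(-1/5)) = 82 - (-17 + 1/25 - 21/5) = 82 - 1*(-529/25) = 82 + 529/25 = 2579/25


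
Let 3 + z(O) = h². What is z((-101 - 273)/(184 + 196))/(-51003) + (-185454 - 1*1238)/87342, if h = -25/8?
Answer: -101572725325/47516842944 ≈ -2.1376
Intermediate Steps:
h = -25/8 (h = -25*⅛ = -25/8 ≈ -3.1250)
z(O) = 433/64 (z(O) = -3 + (-25/8)² = -3 + 625/64 = 433/64)
z((-101 - 273)/(184 + 196))/(-51003) + (-185454 - 1*1238)/87342 = (433/64)/(-51003) + (-185454 - 1*1238)/87342 = (433/64)*(-1/51003) + (-185454 - 1238)*(1/87342) = -433/3264192 - 186692*1/87342 = -433/3264192 - 93346/43671 = -101572725325/47516842944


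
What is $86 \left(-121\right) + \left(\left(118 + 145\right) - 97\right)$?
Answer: $-10240$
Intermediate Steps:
$86 \left(-121\right) + \left(\left(118 + 145\right) - 97\right) = -10406 + \left(263 - 97\right) = -10406 + 166 = -10240$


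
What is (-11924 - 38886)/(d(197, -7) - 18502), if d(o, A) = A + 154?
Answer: 10162/3671 ≈ 2.7682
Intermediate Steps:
d(o, A) = 154 + A
(-11924 - 38886)/(d(197, -7) - 18502) = (-11924 - 38886)/((154 - 7) - 18502) = -50810/(147 - 18502) = -50810/(-18355) = -50810*(-1/18355) = 10162/3671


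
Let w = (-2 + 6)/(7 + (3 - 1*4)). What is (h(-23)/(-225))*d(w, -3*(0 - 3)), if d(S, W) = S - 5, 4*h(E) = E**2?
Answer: 6877/2700 ≈ 2.5470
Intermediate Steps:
h(E) = E**2/4
w = 2/3 (w = 4/(7 + (3 - 4)) = 4/(7 - 1) = 4/6 = 4*(1/6) = 2/3 ≈ 0.66667)
d(S, W) = -5 + S
(h(-23)/(-225))*d(w, -3*(0 - 3)) = (((1/4)*(-23)**2)/(-225))*(-5 + 2/3) = (((1/4)*529)*(-1/225))*(-13/3) = ((529/4)*(-1/225))*(-13/3) = -529/900*(-13/3) = 6877/2700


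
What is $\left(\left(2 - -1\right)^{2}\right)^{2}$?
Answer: $81$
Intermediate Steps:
$\left(\left(2 - -1\right)^{2}\right)^{2} = \left(\left(2 + \left(-1 + 2\right)\right)^{2}\right)^{2} = \left(\left(2 + 1\right)^{2}\right)^{2} = \left(3^{2}\right)^{2} = 9^{2} = 81$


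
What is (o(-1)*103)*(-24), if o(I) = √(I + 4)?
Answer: -2472*√3 ≈ -4281.6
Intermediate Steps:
o(I) = √(4 + I)
(o(-1)*103)*(-24) = (√(4 - 1)*103)*(-24) = (√3*103)*(-24) = (103*√3)*(-24) = -2472*√3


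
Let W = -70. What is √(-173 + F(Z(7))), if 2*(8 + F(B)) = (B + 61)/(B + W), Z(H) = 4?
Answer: I*√790581/66 ≈ 13.472*I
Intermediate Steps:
F(B) = -8 + (61 + B)/(2*(-70 + B)) (F(B) = -8 + ((B + 61)/(B - 70))/2 = -8 + ((61 + B)/(-70 + B))/2 = -8 + (61 + B)/(2*(-70 + B)))
√(-173 + F(Z(7))) = √(-173 + (1181 - 15*4)/(2*(-70 + 4))) = √(-173 + (½)*(1181 - 60)/(-66)) = √(-173 + (½)*(-1/66)*1121) = √(-173 - 1121/132) = √(-23957/132) = I*√790581/66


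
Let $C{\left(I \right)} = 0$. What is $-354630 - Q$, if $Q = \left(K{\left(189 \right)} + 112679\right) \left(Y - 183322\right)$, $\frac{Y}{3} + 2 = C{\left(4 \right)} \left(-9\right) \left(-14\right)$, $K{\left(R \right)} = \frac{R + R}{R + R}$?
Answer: $20657044410$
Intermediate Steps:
$K{\left(R \right)} = 1$ ($K{\left(R \right)} = \frac{2 R}{2 R} = 2 R \frac{1}{2 R} = 1$)
$Y = -6$ ($Y = -6 + 3 \cdot 0 \left(-9\right) \left(-14\right) = -6 + 3 \cdot 0 \left(-14\right) = -6 + 3 \cdot 0 = -6 + 0 = -6$)
$Q = -20657399040$ ($Q = \left(1 + 112679\right) \left(-6 - 183322\right) = 112680 \left(-183328\right) = -20657399040$)
$-354630 - Q = -354630 - -20657399040 = -354630 + 20657399040 = 20657044410$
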